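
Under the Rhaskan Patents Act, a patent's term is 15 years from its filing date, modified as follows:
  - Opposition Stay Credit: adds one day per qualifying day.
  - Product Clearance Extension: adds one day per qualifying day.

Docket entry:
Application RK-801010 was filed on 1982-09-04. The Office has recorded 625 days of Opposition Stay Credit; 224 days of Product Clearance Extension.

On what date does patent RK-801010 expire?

Base term: filing date + 15 years → 4 September 1997.
Opposition Stay Credit: +625 days → 22 May 1999.
Product Clearance Extension: +224 days → 1 January 2000.

January 1, 2000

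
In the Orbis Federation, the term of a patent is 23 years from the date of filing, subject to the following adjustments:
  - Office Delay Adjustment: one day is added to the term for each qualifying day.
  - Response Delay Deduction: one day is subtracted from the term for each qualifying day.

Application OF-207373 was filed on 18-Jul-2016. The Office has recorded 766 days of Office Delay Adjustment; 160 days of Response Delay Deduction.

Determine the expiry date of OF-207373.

Base term: filing date + 23 years → 18 July 2039.
Office Delay Adjustment: +766 days → 22 August 2041.
Response Delay Deduction: −160 days → 15 March 2041.

2041-03-15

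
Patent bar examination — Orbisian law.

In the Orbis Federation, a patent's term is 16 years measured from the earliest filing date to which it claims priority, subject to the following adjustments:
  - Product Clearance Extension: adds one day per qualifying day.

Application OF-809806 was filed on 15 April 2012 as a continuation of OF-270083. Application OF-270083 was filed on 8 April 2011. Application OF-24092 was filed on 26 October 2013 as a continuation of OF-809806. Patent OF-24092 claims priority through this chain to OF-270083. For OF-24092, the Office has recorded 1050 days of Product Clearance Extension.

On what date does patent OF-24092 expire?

Earliest priority filing: 8 April 2011.
Base term: 8 April 2011 + 16 years → 8 April 2027.
Product Clearance Extension: +1050 days → 21 February 2030.

February 21, 2030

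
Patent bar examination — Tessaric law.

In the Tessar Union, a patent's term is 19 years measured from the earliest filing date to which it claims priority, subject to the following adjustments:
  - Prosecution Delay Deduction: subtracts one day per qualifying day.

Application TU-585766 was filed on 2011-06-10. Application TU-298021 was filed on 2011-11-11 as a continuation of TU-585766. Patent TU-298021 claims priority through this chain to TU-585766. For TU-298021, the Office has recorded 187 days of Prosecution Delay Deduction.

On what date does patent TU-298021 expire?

Earliest priority filing: 10 June 2011.
Base term: 10 June 2011 + 19 years → 10 June 2030.
Prosecution Delay Deduction: −187 days → 5 December 2029.

December 5, 2029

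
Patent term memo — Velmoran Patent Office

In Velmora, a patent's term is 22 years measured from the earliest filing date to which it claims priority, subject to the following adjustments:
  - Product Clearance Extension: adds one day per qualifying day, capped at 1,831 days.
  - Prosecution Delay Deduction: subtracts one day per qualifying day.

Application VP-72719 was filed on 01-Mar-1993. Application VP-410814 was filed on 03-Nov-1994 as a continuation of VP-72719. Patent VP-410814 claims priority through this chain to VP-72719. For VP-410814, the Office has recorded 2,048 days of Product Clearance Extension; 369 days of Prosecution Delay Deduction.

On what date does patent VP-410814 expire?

March 2, 2019

Earliest priority filing: 1 March 1993.
Base term: 1 March 1993 + 22 years → 1 March 2015.
Product Clearance Extension: 2048 days claimed exceeds the 1831-day cap, so +1831 days → 5 March 2020.
Prosecution Delay Deduction: −369 days → 2 March 2019.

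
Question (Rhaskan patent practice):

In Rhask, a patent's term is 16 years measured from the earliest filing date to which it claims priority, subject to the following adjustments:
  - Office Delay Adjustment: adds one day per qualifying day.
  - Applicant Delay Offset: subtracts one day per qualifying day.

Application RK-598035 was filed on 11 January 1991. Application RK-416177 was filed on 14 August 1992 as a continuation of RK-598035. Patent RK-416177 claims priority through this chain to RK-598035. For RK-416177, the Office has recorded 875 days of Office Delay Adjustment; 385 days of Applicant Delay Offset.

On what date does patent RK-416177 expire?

May 15, 2008

Earliest priority filing: 11 January 1991.
Base term: 11 January 1991 + 16 years → 11 January 2007.
Office Delay Adjustment: +875 days → 4 June 2009.
Applicant Delay Offset: −385 days → 15 May 2008.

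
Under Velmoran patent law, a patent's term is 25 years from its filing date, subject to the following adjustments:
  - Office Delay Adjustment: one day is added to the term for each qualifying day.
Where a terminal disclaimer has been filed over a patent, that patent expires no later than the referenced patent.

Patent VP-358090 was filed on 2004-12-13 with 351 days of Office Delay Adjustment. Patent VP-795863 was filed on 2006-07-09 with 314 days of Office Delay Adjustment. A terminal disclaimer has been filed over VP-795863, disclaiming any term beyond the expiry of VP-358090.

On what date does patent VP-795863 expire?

Natural term of VP-795863:
  Base: filing + 25 years → 9 July 2031.
  Office Delay Adjustment: +314 days → 18 May 2032.
Expiry of referenced patent VP-358090:
  Base: filing + 25 years → 13 December 2029.
  Office Delay Adjustment: +351 days → 29 November 2030.
Terminal disclaimer: VP-795863 expires on the earlier of 18 May 2032 and 29 November 2030.

2030-11-29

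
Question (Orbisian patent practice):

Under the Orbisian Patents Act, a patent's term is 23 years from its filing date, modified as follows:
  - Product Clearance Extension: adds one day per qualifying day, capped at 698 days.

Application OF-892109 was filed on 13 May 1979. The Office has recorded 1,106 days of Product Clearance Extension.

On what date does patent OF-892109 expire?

Base term: filing date + 23 years → 13 May 2002.
Product Clearance Extension: 1106 days claimed exceeds the 698-day cap, so +698 days → 10 April 2004.

2004-04-10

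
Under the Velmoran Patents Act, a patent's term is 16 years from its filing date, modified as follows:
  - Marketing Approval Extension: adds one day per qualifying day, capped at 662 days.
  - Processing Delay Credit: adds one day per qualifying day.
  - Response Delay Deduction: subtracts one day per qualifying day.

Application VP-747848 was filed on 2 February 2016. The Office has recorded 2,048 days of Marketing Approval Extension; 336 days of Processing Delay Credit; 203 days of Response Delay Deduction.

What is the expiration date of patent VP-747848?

Base term: filing date + 16 years → 2 February 2032.
Marketing Approval Extension: 2048 days claimed exceeds the 662-day cap, so +662 days → 25 November 2033.
Processing Delay Credit: +336 days → 27 October 2034.
Response Delay Deduction: −203 days → 7 April 2034.

April 7, 2034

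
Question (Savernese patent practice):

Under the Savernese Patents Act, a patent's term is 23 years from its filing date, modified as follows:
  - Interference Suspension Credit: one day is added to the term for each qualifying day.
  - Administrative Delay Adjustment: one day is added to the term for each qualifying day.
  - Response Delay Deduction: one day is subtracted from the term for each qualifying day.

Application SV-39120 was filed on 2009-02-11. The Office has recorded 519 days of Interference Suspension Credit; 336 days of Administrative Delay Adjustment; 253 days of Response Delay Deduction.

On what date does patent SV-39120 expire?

October 5, 2033

Base term: filing date + 23 years → 11 February 2032.
Interference Suspension Credit: +519 days → 14 July 2033.
Administrative Delay Adjustment: +336 days → 15 June 2034.
Response Delay Deduction: −253 days → 5 October 2033.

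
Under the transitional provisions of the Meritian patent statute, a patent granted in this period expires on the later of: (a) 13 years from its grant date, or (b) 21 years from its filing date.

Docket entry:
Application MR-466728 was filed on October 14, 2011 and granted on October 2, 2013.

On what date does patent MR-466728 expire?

2032-10-14

(a) grant + 13 years → 2 October 2026.
(b) filing + 21 years → 14 October 2032.
Later of the two: 14 October 2032.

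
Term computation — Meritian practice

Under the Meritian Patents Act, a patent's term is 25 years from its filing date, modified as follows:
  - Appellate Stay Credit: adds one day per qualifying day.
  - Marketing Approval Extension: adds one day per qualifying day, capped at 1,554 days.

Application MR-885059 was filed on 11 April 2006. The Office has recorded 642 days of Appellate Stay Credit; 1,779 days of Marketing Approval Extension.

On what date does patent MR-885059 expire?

2037-04-15

Base term: filing date + 25 years → 11 April 2031.
Appellate Stay Credit: +642 days → 12 January 2033.
Marketing Approval Extension: 1779 days claimed exceeds the 1554-day cap, so +1554 days → 15 April 2037.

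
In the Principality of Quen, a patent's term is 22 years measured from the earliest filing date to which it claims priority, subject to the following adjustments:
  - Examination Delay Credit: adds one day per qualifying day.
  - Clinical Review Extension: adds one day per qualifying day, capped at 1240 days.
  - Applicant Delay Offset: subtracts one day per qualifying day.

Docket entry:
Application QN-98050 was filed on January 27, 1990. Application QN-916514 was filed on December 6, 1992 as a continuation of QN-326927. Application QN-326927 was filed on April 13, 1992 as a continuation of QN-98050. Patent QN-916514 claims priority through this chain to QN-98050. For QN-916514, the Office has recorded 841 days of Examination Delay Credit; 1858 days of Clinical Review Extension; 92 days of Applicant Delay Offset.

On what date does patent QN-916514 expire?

Earliest priority filing: 27 January 1990.
Base term: 27 January 1990 + 22 years → 27 January 2012.
Examination Delay Credit: +841 days → 17 May 2014.
Clinical Review Extension: 1858 days claimed exceeds the 1240-day cap, so +1240 days → 8 October 2017.
Applicant Delay Offset: −92 days → 8 July 2017.

July 8, 2017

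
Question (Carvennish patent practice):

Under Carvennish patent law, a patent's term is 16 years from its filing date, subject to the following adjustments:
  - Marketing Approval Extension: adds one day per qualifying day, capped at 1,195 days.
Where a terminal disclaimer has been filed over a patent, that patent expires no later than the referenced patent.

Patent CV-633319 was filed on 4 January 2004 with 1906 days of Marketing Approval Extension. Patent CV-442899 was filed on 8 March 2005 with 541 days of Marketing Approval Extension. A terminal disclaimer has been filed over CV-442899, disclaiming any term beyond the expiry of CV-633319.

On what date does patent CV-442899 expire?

2022-08-31

Natural term of CV-442899:
  Base: filing + 16 years → 8 March 2021.
  Marketing Approval Extension: 541 days (within the 1195-day cap) → +541 days → 31 August 2022.
Expiry of referenced patent CV-633319:
  Base: filing + 16 years → 4 January 2020.
  Marketing Approval Extension: 1906 days claimed exceeds the 1195-day cap, so +1195 days → 13 April 2023.
Terminal disclaimer: CV-442899 expires on the earlier of 31 August 2022 and 13 April 2023.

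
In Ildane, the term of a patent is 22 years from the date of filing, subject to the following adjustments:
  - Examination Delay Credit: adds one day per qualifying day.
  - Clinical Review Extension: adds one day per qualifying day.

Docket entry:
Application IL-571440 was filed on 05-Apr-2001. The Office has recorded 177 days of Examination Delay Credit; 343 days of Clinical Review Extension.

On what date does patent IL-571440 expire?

2024-09-06

Base term: filing date + 22 years → 5 April 2023.
Examination Delay Credit: +177 days → 29 September 2023.
Clinical Review Extension: +343 days → 6 September 2024.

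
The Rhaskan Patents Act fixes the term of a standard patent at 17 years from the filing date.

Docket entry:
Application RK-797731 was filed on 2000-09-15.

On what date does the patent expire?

2017-09-15

Filing date + 17 years → 15 September 2017.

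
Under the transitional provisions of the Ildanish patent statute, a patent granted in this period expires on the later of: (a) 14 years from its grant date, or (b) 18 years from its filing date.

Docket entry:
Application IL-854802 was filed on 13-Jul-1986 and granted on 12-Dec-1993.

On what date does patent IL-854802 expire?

(a) grant + 14 years → 12 December 2007.
(b) filing + 18 years → 13 July 2004.
Later of the two: 12 December 2007.

December 12, 2007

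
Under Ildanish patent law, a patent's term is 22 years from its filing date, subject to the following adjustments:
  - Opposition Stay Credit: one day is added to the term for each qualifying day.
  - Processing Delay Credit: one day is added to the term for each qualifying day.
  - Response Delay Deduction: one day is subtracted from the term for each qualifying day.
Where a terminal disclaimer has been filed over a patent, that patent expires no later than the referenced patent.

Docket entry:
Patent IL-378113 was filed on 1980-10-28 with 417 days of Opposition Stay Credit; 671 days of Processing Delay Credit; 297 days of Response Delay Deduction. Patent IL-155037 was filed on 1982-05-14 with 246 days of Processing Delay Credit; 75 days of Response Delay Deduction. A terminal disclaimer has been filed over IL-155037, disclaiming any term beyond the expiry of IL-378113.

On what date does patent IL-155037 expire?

Natural term of IL-155037:
  Base: filing + 22 years → 14 May 2004.
  Processing Delay Credit: +246 days → 15 January 2005.
  Response Delay Deduction: −75 days → 1 November 2004.
Expiry of referenced patent IL-378113:
  Base: filing + 22 years → 28 October 2002.
  Opposition Stay Credit: +417 days → 19 December 2003.
  Processing Delay Credit: +671 days → 20 October 2005.
  Response Delay Deduction: −297 days → 27 December 2004.
Terminal disclaimer: IL-155037 expires on the earlier of 1 November 2004 and 27 December 2004.

2004-11-01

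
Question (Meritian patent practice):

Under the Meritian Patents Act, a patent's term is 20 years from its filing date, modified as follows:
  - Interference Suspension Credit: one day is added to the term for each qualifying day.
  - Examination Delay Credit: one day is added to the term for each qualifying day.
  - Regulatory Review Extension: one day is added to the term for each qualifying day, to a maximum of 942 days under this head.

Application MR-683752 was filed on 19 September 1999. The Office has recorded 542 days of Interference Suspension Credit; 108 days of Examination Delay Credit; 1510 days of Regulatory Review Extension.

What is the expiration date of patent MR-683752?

Base term: filing date + 20 years → 19 September 2019.
Interference Suspension Credit: +542 days → 14 March 2021.
Examination Delay Credit: +108 days → 30 June 2021.
Regulatory Review Extension: 1510 days claimed exceeds the 942-day cap, so +942 days → 28 January 2024.

2024-01-28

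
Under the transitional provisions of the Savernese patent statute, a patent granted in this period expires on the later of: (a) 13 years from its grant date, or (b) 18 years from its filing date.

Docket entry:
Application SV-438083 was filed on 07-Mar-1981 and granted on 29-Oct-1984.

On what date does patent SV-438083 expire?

(a) grant + 13 years → 29 October 1997.
(b) filing + 18 years → 7 March 1999.
Later of the two: 7 March 1999.

1999-03-07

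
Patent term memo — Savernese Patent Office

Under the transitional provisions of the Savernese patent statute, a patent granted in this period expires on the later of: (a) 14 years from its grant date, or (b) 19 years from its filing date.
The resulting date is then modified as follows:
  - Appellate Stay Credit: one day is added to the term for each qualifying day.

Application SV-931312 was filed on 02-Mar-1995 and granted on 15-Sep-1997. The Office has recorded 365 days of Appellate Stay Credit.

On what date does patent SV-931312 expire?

March 2, 2015

(a) grant + 14 years → 15 September 2011.
(b) filing + 19 years → 2 March 2014.
Later of the two: 2 March 2014.
Appellate Stay Credit: +365 days → 2 March 2015.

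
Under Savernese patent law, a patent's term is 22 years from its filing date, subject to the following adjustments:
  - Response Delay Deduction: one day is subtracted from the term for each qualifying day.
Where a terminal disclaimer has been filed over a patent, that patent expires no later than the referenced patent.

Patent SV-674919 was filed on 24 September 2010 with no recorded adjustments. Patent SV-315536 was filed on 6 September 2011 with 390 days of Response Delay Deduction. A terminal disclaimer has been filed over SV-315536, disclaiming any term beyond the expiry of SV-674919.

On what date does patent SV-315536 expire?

August 12, 2032

Natural term of SV-315536:
  Base: filing + 22 years → 6 September 2033.
  Response Delay Deduction: −390 days → 12 August 2032.
Expiry of referenced patent SV-674919:
  Base: filing + 22 years → 24 September 2032.
Terminal disclaimer: SV-315536 expires on the earlier of 12 August 2032 and 24 September 2032.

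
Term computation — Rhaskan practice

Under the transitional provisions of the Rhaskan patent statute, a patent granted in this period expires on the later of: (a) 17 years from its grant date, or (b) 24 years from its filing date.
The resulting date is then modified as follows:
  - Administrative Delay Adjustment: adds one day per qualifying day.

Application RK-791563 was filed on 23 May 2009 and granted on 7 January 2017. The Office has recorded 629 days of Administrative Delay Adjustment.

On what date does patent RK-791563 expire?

September 28, 2035

(a) grant + 17 years → 7 January 2034.
(b) filing + 24 years → 23 May 2033.
Later of the two: 7 January 2034.
Administrative Delay Adjustment: +629 days → 28 September 2035.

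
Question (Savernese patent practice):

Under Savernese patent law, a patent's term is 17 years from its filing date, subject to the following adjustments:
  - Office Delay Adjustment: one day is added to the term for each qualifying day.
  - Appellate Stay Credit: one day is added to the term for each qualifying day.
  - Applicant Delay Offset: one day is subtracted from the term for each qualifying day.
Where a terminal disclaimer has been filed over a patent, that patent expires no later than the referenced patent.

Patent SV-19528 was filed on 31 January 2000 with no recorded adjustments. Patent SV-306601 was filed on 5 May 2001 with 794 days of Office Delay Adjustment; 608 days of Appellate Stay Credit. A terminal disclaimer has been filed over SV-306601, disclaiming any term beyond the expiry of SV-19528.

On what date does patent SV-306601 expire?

Natural term of SV-306601:
  Base: filing + 17 years → 5 May 2018.
  Office Delay Adjustment: +794 days → 7 July 2020.
  Appellate Stay Credit: +608 days → 7 March 2022.
Expiry of referenced patent SV-19528:
  Base: filing + 17 years → 31 January 2017.
Terminal disclaimer: SV-306601 expires on the earlier of 7 March 2022 and 31 January 2017.

2017-01-31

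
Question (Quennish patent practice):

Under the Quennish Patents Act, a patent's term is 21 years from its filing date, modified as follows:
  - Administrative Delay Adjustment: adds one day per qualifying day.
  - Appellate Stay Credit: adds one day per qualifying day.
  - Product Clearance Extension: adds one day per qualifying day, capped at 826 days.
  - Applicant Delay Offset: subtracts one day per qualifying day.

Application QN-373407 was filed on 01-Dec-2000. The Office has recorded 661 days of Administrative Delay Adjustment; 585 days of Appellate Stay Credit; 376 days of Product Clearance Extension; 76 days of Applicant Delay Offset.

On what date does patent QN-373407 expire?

Base term: filing date + 21 years → 1 December 2021.
Administrative Delay Adjustment: +661 days → 23 September 2023.
Appellate Stay Credit: +585 days → 30 April 2025.
Product Clearance Extension: 376 days (within the 826-day cap) → +376 days → 11 May 2026.
Applicant Delay Offset: −76 days → 24 February 2026.

February 24, 2026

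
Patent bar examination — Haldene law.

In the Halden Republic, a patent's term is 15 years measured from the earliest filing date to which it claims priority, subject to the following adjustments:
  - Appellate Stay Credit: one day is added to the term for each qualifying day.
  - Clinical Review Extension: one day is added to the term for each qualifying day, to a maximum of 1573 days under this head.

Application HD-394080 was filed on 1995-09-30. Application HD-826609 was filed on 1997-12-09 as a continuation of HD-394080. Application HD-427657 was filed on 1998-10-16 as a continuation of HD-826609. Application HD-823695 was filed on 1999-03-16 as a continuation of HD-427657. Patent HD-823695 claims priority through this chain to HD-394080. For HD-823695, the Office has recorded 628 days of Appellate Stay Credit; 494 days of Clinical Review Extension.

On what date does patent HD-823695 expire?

2013-10-26

Earliest priority filing: 30 September 1995.
Base term: 30 September 1995 + 15 years → 30 September 2010.
Appellate Stay Credit: +628 days → 19 June 2012.
Clinical Review Extension: 494 days (within the 1573-day cap) → +494 days → 26 October 2013.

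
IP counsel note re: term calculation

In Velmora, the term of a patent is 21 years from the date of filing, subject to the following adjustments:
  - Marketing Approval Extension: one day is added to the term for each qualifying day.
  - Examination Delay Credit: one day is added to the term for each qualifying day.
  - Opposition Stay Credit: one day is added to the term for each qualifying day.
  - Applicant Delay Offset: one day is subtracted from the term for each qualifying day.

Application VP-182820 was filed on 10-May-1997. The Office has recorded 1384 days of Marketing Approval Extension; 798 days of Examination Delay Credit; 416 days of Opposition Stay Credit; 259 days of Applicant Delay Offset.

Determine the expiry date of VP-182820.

October 4, 2024

Base term: filing date + 21 years → 10 May 2018.
Marketing Approval Extension: +1384 days → 22 February 2022.
Examination Delay Credit: +798 days → 30 April 2024.
Opposition Stay Credit: +416 days → 20 June 2025.
Applicant Delay Offset: −259 days → 4 October 2024.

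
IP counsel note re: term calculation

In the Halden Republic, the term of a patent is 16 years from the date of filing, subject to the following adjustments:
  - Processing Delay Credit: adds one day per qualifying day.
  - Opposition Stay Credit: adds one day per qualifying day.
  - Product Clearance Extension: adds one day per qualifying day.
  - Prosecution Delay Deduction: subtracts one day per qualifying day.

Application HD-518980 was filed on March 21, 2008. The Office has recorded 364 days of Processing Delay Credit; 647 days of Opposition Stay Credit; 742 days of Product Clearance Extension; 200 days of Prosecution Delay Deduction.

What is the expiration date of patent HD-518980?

Base term: filing date + 16 years → 21 March 2024.
Processing Delay Credit: +364 days → 20 March 2025.
Opposition Stay Credit: +647 days → 27 December 2026.
Product Clearance Extension: +742 days → 7 January 2029.
Prosecution Delay Deduction: −200 days → 21 June 2028.

2028-06-21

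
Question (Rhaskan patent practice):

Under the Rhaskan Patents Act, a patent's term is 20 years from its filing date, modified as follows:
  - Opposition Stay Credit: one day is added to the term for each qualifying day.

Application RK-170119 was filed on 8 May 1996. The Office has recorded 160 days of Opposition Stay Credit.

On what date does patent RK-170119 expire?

2016-10-15

Base term: filing date + 20 years → 8 May 2016.
Opposition Stay Credit: +160 days → 15 October 2016.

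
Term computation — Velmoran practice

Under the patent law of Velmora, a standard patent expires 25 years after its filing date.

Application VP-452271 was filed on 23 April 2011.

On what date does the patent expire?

2036-04-23

Filing date + 25 years → 23 April 2036.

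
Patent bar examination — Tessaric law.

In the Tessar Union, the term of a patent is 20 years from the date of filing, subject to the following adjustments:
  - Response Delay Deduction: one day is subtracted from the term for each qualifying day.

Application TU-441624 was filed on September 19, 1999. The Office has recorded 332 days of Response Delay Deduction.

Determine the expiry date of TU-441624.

2018-10-22

Base term: filing date + 20 years → 19 September 2019.
Response Delay Deduction: −332 days → 22 October 2018.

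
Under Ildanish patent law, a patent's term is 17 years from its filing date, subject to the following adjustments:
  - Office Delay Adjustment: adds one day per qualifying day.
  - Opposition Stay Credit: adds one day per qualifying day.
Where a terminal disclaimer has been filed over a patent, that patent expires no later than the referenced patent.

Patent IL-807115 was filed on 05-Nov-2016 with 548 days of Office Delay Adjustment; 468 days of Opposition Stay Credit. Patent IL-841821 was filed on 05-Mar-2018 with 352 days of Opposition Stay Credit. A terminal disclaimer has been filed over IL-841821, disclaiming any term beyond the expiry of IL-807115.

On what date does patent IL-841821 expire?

Natural term of IL-841821:
  Base: filing + 17 years → 5 March 2035.
  Opposition Stay Credit: +352 days → 20 February 2036.
Expiry of referenced patent IL-807115:
  Base: filing + 17 years → 5 November 2033.
  Office Delay Adjustment: +548 days → 7 May 2035.
  Opposition Stay Credit: +468 days → 17 August 2036.
Terminal disclaimer: IL-841821 expires on the earlier of 20 February 2036 and 17 August 2036.

2036-02-20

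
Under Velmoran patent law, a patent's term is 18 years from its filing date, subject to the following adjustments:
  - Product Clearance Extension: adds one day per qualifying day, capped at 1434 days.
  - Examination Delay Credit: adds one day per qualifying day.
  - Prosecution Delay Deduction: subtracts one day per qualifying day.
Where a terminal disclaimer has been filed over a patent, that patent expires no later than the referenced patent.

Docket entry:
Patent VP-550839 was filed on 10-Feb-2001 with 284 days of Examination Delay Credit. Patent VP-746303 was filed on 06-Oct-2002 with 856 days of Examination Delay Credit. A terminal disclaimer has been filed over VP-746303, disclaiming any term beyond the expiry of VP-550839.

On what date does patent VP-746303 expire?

2019-11-21

Natural term of VP-746303:
  Base: filing + 18 years → 6 October 2020.
  Examination Delay Credit: +856 days → 9 February 2023.
Expiry of referenced patent VP-550839:
  Base: filing + 18 years → 10 February 2019.
  Examination Delay Credit: +284 days → 21 November 2019.
Terminal disclaimer: VP-746303 expires on the earlier of 9 February 2023 and 21 November 2019.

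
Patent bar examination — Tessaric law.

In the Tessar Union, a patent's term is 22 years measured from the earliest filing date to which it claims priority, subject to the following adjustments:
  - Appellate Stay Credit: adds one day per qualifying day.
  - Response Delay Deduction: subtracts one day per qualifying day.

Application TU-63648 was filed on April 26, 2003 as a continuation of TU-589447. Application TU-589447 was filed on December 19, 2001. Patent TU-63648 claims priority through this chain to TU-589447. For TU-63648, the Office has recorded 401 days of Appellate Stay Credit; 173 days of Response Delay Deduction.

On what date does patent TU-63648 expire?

August 3, 2024

Earliest priority filing: 19 December 2001.
Base term: 19 December 2001 + 22 years → 19 December 2023.
Appellate Stay Credit: +401 days → 23 January 2025.
Response Delay Deduction: −173 days → 3 August 2024.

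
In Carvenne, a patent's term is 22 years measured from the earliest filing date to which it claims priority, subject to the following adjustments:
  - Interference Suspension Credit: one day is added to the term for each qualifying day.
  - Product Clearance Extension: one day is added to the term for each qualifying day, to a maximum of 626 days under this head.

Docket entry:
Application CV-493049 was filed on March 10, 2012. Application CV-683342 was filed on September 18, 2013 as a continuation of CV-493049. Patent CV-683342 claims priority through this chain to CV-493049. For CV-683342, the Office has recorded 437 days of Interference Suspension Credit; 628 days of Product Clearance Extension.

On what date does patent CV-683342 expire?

2037-02-05

Earliest priority filing: 10 March 2012.
Base term: 10 March 2012 + 22 years → 10 March 2034.
Interference Suspension Credit: +437 days → 21 May 2035.
Product Clearance Extension: 628 days claimed exceeds the 626-day cap, so +626 days → 5 February 2037.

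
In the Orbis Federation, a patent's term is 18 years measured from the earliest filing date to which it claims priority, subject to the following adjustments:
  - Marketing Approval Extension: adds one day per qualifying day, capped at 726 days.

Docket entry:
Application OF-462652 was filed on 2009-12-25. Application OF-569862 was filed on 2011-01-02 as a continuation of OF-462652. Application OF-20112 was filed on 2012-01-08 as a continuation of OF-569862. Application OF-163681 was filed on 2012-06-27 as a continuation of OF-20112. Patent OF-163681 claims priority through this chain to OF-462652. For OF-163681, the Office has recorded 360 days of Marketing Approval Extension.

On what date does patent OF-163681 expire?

Earliest priority filing: 25 December 2009.
Base term: 25 December 2009 + 18 years → 25 December 2027.
Marketing Approval Extension: 360 days (within the 726-day cap) → +360 days → 19 December 2028.

December 19, 2028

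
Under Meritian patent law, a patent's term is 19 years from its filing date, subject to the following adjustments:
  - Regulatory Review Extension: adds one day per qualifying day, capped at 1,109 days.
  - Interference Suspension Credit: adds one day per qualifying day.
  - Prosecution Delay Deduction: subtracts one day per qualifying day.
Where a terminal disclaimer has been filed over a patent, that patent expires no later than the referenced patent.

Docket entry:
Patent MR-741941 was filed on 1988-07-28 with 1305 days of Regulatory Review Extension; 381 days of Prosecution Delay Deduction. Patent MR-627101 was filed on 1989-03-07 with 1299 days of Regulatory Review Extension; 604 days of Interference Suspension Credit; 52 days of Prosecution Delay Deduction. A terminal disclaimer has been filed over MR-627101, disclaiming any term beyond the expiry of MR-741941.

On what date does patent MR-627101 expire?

Natural term of MR-627101:
  Base: filing + 19 years → 7 March 2008.
  Regulatory Review Extension: 1299 days claimed exceeds the 1109-day cap, so +1109 days → 21 March 2011.
  Interference Suspension Credit: +604 days → 14 November 2012.
  Prosecution Delay Deduction: −52 days → 23 September 2012.
Expiry of referenced patent MR-741941:
  Base: filing + 19 years → 28 July 2007.
  Regulatory Review Extension: 1305 days claimed exceeds the 1109-day cap, so +1109 days → 10 August 2010.
  Prosecution Delay Deduction: −381 days → 25 July 2009.
Terminal disclaimer: MR-627101 expires on the earlier of 23 September 2012 and 25 July 2009.

July 25, 2009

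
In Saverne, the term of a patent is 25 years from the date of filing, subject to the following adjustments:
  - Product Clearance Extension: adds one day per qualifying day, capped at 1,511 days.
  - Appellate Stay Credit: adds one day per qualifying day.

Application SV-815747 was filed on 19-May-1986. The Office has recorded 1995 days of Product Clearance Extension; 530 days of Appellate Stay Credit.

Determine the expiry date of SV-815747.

Base term: filing date + 25 years → 19 May 2011.
Product Clearance Extension: 1995 days claimed exceeds the 1511-day cap, so +1511 days → 8 July 2015.
Appellate Stay Credit: +530 days → 19 December 2016.

December 19, 2016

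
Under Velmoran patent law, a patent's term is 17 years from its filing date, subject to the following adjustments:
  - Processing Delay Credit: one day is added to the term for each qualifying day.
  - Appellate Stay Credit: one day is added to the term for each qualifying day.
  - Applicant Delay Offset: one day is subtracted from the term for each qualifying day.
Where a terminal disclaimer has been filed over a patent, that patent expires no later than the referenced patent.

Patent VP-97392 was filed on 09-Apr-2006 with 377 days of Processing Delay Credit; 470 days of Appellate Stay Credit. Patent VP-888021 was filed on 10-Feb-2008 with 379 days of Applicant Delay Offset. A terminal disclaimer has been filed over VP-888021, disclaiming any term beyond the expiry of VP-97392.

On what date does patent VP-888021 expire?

2024-01-28

Natural term of VP-888021:
  Base: filing + 17 years → 10 February 2025.
  Applicant Delay Offset: −379 days → 28 January 2024.
Expiry of referenced patent VP-97392:
  Base: filing + 17 years → 9 April 2023.
  Processing Delay Credit: +377 days → 20 April 2024.
  Appellate Stay Credit: +470 days → 3 August 2025.
Terminal disclaimer: VP-888021 expires on the earlier of 28 January 2024 and 3 August 2025.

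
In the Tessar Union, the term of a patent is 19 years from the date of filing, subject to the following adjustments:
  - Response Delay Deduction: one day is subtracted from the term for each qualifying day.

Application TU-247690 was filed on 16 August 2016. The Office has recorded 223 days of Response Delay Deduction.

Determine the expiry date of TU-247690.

January 5, 2035

Base term: filing date + 19 years → 16 August 2035.
Response Delay Deduction: −223 days → 5 January 2035.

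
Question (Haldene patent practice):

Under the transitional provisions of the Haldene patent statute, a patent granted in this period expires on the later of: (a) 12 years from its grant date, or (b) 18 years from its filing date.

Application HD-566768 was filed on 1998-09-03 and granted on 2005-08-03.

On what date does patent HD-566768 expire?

2017-08-03

(a) grant + 12 years → 3 August 2017.
(b) filing + 18 years → 3 September 2016.
Later of the two: 3 August 2017.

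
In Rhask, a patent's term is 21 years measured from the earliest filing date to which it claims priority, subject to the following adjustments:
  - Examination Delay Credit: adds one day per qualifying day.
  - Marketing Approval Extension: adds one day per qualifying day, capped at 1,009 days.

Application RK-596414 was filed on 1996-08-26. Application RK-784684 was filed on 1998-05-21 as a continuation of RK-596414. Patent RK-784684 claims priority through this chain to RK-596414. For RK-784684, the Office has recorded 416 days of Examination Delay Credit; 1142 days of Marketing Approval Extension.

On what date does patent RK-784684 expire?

Earliest priority filing: 26 August 1996.
Base term: 26 August 1996 + 21 years → 26 August 2017.
Examination Delay Credit: +416 days → 16 October 2018.
Marketing Approval Extension: 1142 days claimed exceeds the 1009-day cap, so +1009 days → 21 July 2021.

2021-07-21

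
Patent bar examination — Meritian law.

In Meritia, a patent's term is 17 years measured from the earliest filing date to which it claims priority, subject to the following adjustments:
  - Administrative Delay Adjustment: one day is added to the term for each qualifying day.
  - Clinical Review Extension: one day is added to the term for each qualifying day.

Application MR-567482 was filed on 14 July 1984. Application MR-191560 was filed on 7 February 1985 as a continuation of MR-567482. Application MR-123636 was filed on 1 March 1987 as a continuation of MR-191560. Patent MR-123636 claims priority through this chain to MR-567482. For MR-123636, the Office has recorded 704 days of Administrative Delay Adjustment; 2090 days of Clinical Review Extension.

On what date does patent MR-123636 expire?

2009-03-08

Earliest priority filing: 14 July 1984.
Base term: 14 July 1984 + 17 years → 14 July 2001.
Administrative Delay Adjustment: +704 days → 18 June 2003.
Clinical Review Extension: +2090 days → 8 March 2009.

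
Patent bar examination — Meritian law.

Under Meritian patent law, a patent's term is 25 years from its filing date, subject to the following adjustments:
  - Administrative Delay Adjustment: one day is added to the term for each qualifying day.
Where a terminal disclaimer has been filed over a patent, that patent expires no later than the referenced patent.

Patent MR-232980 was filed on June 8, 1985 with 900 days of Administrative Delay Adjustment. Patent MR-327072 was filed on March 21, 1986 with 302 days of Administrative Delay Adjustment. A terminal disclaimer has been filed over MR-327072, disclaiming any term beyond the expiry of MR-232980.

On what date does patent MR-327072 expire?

January 17, 2012

Natural term of MR-327072:
  Base: filing + 25 years → 21 March 2011.
  Administrative Delay Adjustment: +302 days → 17 January 2012.
Expiry of referenced patent MR-232980:
  Base: filing + 25 years → 8 June 2010.
  Administrative Delay Adjustment: +900 days → 24 November 2012.
Terminal disclaimer: MR-327072 expires on the earlier of 17 January 2012 and 24 November 2012.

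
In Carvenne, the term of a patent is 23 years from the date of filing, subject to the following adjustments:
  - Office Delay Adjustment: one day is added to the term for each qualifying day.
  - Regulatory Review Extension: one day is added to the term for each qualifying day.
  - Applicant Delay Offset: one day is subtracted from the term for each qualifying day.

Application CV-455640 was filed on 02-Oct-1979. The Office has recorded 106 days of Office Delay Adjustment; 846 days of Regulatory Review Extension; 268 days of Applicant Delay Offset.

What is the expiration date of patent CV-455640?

Base term: filing date + 23 years → 2 October 2002.
Office Delay Adjustment: +106 days → 16 January 2003.
Regulatory Review Extension: +846 days → 11 May 2005.
Applicant Delay Offset: −268 days → 16 August 2004.

August 16, 2004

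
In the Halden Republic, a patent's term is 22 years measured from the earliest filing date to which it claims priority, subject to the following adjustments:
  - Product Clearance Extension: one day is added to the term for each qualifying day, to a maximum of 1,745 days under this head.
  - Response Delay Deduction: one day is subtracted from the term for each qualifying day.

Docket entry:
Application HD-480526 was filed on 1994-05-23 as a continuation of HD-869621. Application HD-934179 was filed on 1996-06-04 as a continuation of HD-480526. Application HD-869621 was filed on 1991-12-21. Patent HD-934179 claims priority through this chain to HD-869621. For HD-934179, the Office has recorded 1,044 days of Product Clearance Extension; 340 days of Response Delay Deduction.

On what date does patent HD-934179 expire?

2015-11-25

Earliest priority filing: 21 December 1991.
Base term: 21 December 1991 + 22 years → 21 December 2013.
Product Clearance Extension: 1044 days (within the 1745-day cap) → +1044 days → 30 October 2016.
Response Delay Deduction: −340 days → 25 November 2015.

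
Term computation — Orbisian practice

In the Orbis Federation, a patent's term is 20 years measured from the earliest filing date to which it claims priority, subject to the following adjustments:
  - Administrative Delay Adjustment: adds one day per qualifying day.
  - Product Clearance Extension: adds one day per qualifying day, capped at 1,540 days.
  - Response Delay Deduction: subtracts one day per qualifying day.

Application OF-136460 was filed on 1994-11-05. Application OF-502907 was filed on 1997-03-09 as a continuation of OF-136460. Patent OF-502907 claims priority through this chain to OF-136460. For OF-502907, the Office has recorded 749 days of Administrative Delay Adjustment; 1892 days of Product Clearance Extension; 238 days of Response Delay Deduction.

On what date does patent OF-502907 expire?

Earliest priority filing: 5 November 1994.
Base term: 5 November 1994 + 20 years → 5 November 2014.
Administrative Delay Adjustment: +749 days → 23 November 2016.
Product Clearance Extension: 1892 days claimed exceeds the 1540-day cap, so +1540 days → 10 February 2021.
Response Delay Deduction: −238 days → 17 June 2020.

2020-06-17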